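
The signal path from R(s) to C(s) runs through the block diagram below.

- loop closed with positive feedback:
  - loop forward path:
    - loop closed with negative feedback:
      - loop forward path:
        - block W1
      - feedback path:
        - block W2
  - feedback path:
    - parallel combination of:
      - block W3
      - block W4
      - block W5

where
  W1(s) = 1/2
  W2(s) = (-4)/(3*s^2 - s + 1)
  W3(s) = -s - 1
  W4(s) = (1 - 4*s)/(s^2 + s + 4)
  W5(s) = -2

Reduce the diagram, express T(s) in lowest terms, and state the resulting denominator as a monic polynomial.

The answer is s^5 + 17*s^4/3 + 34*s^3/3 + 46*s^2/3 - 10*s/3 + 1.

Reasoning:
(1) apply the feedback formula to W1, W2, giving (3*s^2 - s + 1)/(6*s^2 - 2*s - 2)
(2) reduce the parallel group W3, W4, W5, giving (-s^3 - 4*s^2 - 11*s - 11)/(s^2 + s + 4)
(3) reduce the feedback loop with forward [W1/(1+W1*W2)] and return (W3+W4+W5), giving (3*s^4 + 2*s^3 + 12*s^2 - 3*s + 4)/(3*s^5 + 17*s^4 + 34*s^3 + 46*s^2 - 10*s + 3)
No further cancellation is possible in the step-3 result, so that is T(s). Its denominator becomes monic after dividing by the leading coefficient 3.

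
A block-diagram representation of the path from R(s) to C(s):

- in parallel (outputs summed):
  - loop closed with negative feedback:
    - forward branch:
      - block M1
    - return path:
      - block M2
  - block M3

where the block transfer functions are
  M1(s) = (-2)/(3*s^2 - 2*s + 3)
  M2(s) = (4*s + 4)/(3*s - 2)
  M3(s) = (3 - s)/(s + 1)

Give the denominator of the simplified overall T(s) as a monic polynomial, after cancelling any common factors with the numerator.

Reducing step by step:

Step 1: apply the feedback formula to M1, M2, giving (4 - 6*s)/(9*s^3 - 12*s^2 + 5*s - 14)
Step 2: add [M1/(1+M1*M2)], M3 (parallel), giving (-9*s^4 + 39*s^3 - 47*s^2 + 27*s - 38)/(9*s^4 - 3*s^3 - 7*s^2 - 9*s - 14)
The result of step 2 is T(s) in lowest terms. Its denominator has leading coefficient 9; dividing the denominator through by 9 makes it monic.

Answer: s^4 - s^3/3 - 7*s^2/9 - s - 14/9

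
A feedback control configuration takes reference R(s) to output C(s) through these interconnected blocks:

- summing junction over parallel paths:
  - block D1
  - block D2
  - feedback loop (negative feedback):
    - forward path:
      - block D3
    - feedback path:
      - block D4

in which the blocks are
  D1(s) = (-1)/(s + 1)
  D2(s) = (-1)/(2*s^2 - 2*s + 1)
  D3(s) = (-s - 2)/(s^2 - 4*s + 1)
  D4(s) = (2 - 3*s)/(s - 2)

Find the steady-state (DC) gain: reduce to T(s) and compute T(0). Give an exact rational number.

Answer: -8/3

Working:
(1) apply the feedback formula to D3, D4 gives (4 - s^2)/(s^3 - 3*s^2 + 13*s - 6)
(2) add D1, D2, [D3/(1+D3*D4)] (parallel) gives (-4*s^5 + 7*s^4 - 22*s^3 + 30*s^2 - 36*s + 16)/(2*s^6 - 6*s^5 + 25*s^4 - 8*s^3 - 16*s^2 + 19*s - 6)
The step-2 result is T(s). Setting s = 0: T(0) = 16/(-6) = -8/3.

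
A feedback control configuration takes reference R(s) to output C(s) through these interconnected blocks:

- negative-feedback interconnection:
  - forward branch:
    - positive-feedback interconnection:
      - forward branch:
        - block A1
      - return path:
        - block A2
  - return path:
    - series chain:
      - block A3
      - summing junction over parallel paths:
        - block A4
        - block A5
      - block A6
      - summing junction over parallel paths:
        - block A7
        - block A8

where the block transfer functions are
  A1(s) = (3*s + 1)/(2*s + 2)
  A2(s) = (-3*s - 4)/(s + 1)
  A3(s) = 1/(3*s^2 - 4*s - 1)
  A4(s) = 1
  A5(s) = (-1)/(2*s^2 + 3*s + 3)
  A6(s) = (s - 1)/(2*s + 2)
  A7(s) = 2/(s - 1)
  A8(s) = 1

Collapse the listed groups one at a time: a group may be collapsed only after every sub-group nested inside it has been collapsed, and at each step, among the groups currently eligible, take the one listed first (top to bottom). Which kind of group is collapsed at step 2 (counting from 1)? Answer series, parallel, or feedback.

Reducing step by step:

Step 1. feedback reduction of A1, A2
Step 2. reduce the parallel group A4, A5
Step 3. add A7, A8 (parallel)
Step 4. cascade A3, (A4+A5), A6, (A7+A8)
Step 5. feedback reduction of [A1/(1-A1*A2)], (A3*(A4+A5)*A6*(A7+A8))
So the answer for step 2 is parallel.

Answer: parallel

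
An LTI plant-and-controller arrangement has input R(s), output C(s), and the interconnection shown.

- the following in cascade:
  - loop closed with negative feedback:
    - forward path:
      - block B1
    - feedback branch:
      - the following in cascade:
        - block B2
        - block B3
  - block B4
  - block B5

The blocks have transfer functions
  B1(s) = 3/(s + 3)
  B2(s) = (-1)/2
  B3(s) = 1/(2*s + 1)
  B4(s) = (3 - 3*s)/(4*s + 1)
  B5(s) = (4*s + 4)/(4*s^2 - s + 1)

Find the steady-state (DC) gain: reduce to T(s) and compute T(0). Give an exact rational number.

1. cascade B2, B3, giving (-1)/(4*s + 2)
2. collapse the loop (B1 forward, (B2*B3) return), giving (12*s + 6)/(4*s^2 + 14*s + 3)
3. series reduction of [B1/(1+B1*(B2*B3))], B4, B5, giving (-144*s^3 - 72*s^2 + 144*s + 72)/(64*s^5 + 224*s^4 + 60*s^3 + 46*s^2 + 23*s + 3)
Step 3 gives the overall T(s). Then T(0) = 72/3 = 24.

Final answer: 24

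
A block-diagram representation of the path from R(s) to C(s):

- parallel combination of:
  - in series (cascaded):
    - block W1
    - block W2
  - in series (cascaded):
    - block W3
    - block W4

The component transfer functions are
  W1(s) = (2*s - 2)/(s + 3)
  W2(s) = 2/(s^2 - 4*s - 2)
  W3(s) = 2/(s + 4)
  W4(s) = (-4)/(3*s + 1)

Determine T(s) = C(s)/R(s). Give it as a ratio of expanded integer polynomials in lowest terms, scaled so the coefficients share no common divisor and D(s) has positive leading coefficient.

The answer is (4*s^3 + 48*s^2 + 76*s + 32)/(3*s^5 + 10*s^4 - 51*s^3 - 204*s^2 - 134*s - 24).

Reasoning:
1. reduce the series chain W1, W2: (4*s - 4)/(s^3 - s^2 - 14*s - 6)
2. multiply W3, W4 (series): (-8)/(3*s^2 + 13*s + 4)
3. combine (W1*W2), (W3*W4) in parallel, which is the overall transfer function T(s) = C(s)/R(s) in lowest terms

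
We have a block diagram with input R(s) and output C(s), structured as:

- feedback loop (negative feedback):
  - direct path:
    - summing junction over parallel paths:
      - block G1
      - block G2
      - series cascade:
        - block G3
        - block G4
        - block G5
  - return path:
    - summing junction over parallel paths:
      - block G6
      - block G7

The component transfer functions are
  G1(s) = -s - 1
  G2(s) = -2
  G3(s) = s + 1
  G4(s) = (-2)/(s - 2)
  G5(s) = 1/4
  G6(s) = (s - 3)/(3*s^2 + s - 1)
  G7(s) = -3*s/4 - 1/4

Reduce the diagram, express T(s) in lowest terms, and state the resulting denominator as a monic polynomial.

1. series reduction of G3, G4, G5 -> (-s - 1)/(2*s - 4)
2. add G1, G2, (G3*G4*G5) (parallel) -> (-2*s^2 - 3*s + 11)/(2*s - 4)
3. combine G6, G7 in parallel -> (-9*s^3 - 6*s^2 + 6*s - 11)/(12*s^2 + 4*s - 4)
4. apply the feedback formula to (G1+G2+(G3*G4*G5)), (G6+G7) -> (-24*s^4 - 44*s^3 + 128*s^2 + 56*s - 44)/(18*s^5 + 39*s^4 - 69*s^3 - 102*s^2 + 75*s - 105)
Step 4 gives the fully reduced T(s), with no common factor left to cancel. The denominator's leading coefficient is 18, so divide each of its coefficients by 18 to get the monic form.

Hence the answer: s^5 + 13*s^4/6 - 23*s^3/6 - 17*s^2/3 + 25*s/6 - 35/6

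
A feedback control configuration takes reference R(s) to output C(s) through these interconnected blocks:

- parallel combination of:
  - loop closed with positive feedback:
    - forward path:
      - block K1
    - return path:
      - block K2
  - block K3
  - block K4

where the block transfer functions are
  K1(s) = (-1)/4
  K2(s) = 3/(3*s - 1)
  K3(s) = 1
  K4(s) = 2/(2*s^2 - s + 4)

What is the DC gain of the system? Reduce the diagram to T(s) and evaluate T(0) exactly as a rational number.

1. collapse the loop (K1 forward, K2 return): (1 - 3*s)/(12*s - 1)
2. sum the parallel branches [K1/(1-K1*K2)], K3, K4: (18*s^3 - 9*s^2 + 60*s - 2)/(24*s^3 - 14*s^2 + 49*s - 4)
Step 2 gives the overall T(s). Then T(0) = -2/(-4) = 1/2.

Hence the answer: 1/2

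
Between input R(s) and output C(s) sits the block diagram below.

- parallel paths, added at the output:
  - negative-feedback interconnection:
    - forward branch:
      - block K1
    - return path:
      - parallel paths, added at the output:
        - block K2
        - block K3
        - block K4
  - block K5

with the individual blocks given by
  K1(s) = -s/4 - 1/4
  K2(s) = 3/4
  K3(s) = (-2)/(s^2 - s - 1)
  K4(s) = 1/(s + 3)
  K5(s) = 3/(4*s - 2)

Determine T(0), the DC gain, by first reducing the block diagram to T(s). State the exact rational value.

Step 1. add K2, K3, K4 (parallel): (3*s^3 + 10*s^2 - 24*s - 37)/(4*s^3 + 8*s^2 - 16*s - 12)
Step 2. reduce the feedback loop with forward K1 and return (K2+K3+K4): (4*s^4 + 12*s^3 - 8*s^2 - 28*s - 12)/(3*s^4 - 3*s^3 - 46*s^2 + 3*s + 11)
Step 3. parallel reduction of [K1/(1+K1*(K2+K3+K4))], K5: (16*s^5 + 49*s^4 - 65*s^3 - 234*s^2 + 17*s + 57)/(12*s^5 - 18*s^4 - 178*s^3 + 104*s^2 + 38*s - 22)
Step 3 gives the overall T(s). Then T(0) = 57/(-22) = -57/22.

Answer: -57/22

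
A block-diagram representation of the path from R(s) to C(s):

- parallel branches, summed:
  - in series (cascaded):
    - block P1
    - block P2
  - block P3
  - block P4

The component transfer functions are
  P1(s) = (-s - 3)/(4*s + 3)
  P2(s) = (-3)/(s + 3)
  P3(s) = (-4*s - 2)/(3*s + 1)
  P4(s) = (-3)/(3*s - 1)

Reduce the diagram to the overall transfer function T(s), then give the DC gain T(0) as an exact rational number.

(1) combine P1, P2 in series, giving 3/(4*s + 3)
(2) add (P1*P2), P3, P4 (parallel), giving (-48*s^3 - 53*s^2 - 37*s - 6)/(36*s^3 + 27*s^2 - 4*s - 3)
That last expression is T(s); at s = 0 only the constant terms survive, so T(0) = -6/(-3) = 2.

Hence the answer: 2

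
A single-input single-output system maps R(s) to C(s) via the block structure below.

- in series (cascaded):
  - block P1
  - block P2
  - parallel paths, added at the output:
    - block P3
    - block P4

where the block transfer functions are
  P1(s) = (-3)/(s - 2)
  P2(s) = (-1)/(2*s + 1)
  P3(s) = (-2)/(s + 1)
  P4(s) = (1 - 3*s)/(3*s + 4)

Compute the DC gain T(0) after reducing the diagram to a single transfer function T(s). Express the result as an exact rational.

(1) parallel reduction of P3, P4; result (-3*s^2 - 8*s - 7)/(3*s^2 + 7*s + 4)
(2) multiply P1, P2, (P3+P4) (series); result (-9*s^2 - 24*s - 21)/(6*s^4 + 5*s^3 - 19*s^2 - 26*s - 8)
That last expression is T(s); at s = 0 only the constant terms survive, so T(0) = -21/(-8) = 21/8.

Hence the answer: 21/8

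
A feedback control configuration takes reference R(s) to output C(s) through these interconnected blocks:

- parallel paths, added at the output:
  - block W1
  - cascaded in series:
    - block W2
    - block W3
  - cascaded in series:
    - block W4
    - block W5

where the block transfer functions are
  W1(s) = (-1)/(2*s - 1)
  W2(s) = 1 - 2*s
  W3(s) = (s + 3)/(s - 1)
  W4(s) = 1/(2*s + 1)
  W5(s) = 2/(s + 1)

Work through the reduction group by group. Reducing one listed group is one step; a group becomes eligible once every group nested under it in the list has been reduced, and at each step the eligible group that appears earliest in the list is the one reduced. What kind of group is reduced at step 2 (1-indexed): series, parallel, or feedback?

The answer is series.

Reasoning:
Step 1: cascade W2, W3
Step 2: reduce the series chain W4, W5
Step 3: parallel reduction of W1, (W2*W3), (W4*W5)
The group at step 2 is a series group.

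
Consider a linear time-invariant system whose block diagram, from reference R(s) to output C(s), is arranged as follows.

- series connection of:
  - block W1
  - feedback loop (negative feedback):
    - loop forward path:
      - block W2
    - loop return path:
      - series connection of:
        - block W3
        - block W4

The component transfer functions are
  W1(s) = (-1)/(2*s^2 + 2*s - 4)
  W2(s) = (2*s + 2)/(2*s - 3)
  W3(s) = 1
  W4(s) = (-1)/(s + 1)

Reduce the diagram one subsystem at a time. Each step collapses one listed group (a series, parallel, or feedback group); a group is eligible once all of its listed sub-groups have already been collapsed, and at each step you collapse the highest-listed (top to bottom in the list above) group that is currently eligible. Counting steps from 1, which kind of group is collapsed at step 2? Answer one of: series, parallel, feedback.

1. cascade W3, W4
2. close the feedback loop around W2, (W3*W4)
3. series reduction of W1, [W2/(1+W2*(W3*W4))]
Step 2 collapses a feedback group.

Final answer: feedback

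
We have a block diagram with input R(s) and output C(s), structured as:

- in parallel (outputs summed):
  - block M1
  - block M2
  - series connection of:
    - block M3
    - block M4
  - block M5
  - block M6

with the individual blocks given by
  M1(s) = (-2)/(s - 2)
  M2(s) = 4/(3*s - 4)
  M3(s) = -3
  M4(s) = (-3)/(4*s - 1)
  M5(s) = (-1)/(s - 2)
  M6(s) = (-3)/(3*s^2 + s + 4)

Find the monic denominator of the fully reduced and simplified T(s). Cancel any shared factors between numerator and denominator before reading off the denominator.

Answer: s^5 - 13*s^4/4 + 131*s^3/36 - 77*s^2/18 + 40*s/9 - 8/9

Working:
1. cascade M3, M4; result 9/(4*s - 1)
2. add M1, M2, (M3*M4), M5, M6 (parallel); result (21*s^4 - 236*s^3 + 292*s^2 - 334*s + 296)/(36*s^5 - 117*s^4 + 131*s^3 - 154*s^2 + 160*s - 32)
That last expression is T(s), already simplified. Scaling its denominator by 1/36 (the reciprocal of the leading coefficient) yields the monic denominator.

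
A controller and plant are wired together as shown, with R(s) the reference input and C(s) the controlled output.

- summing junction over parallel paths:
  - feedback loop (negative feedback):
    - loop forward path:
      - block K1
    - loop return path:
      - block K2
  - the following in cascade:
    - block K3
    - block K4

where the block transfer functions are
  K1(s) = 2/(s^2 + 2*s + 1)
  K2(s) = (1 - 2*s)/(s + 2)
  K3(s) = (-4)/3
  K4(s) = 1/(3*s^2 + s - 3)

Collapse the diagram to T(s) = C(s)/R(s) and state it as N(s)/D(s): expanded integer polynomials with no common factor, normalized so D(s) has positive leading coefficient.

Step 1: reduce the feedback loop with forward K1 and return K2: (2*s + 4)/(s^3 + 4*s^2 + s + 4)
Step 2: series reduction of K3, K4: (-4)/(9*s^2 + 3*s - 9)
Step 3: parallel reduction of [K1/(1+K1*K2)], (K3*K4): this yields T(s), and no further normalization is needed

Final answer: (14*s^3 + 26*s^2 - 10*s - 52)/(9*s^5 + 39*s^4 + 12*s^3 + 3*s^2 + 3*s - 36)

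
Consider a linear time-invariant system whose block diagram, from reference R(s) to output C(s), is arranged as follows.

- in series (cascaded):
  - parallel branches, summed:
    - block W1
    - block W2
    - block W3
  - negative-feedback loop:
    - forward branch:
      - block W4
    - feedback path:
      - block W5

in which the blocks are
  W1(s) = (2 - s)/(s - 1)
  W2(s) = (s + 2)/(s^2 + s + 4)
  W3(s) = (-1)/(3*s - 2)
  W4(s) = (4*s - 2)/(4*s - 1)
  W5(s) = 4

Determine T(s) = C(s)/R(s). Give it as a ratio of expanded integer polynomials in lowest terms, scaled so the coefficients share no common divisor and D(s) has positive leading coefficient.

1. parallel reduction of W1, W2, W3 = (-3*s^4 + 7*s^3 - 7*s^2 + 17*s - 8)/(3*s^4 - 2*s^3 + 9*s^2 - 18*s + 8)
2. reduce the feedback loop with forward W4 and return W5 = (4*s - 2)/(20*s - 9)
3. combine (W1+W2+W3), [W4/(1+W4*W5)] in series - this is the overall T(s), already in the required normalized form

Answer: (-12*s^5 + 34*s^4 - 42*s^3 + 82*s^2 - 66*s + 16)/(60*s^5 - 67*s^4 + 198*s^3 - 441*s^2 + 322*s - 72)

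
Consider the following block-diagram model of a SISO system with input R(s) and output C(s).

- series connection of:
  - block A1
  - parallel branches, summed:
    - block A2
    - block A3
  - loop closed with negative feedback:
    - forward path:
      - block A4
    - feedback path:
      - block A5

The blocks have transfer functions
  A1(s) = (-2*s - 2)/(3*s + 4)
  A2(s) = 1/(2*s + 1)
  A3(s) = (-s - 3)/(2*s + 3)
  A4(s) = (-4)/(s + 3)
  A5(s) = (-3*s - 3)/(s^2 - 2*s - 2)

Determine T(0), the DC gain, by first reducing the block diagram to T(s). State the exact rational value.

1. parallel reduction of A2, A3 -> (-2*s^2 - 5*s)/(4*s^2 + 8*s + 3)
2. apply the feedback formula to A4, A5 -> (-4*s^2 + 8*s + 8)/(s^3 + s^2 + 4*s + 6)
3. series reduction of A1, (A2+A3), [A4/(1+A4*A5)] -> (-16*s^5 - 24*s^4 + 104*s^3 + 192*s^2 + 80*s)/(12*s^6 + 52*s^5 + 129*s^4 + 285*s^3 + 416*s^2 + 294*s + 72)
That last expression is T(s); at s = 0 only the constant terms survive, so T(0) = 0/72 = 0.

Final answer: 0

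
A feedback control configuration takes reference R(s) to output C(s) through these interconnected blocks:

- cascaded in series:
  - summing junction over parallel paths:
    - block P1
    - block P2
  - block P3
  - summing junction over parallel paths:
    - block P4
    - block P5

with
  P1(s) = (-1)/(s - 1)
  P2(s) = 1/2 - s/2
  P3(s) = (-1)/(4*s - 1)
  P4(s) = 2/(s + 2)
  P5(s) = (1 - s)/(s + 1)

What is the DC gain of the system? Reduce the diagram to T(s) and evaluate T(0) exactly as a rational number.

Answer: 3

Working:
Step 1 - sum the parallel branches P1, P2 gives (-s^2 + 2*s - 3)/(2*s - 2)
Step 2 - add P4, P5 (parallel) gives (-s^2 + s + 4)/(s^2 + 3*s + 2)
Step 3 - reduce the series chain (P1+P2), P3, (P4+P5) gives (-s^4 + 3*s^3 - s^2 - 5*s + 12)/(8*s^4 + 14*s^3 - 12*s^2 - 14*s + 4)
The step-3 result is T(s). Setting s = 0: T(0) = 12/4 = 3.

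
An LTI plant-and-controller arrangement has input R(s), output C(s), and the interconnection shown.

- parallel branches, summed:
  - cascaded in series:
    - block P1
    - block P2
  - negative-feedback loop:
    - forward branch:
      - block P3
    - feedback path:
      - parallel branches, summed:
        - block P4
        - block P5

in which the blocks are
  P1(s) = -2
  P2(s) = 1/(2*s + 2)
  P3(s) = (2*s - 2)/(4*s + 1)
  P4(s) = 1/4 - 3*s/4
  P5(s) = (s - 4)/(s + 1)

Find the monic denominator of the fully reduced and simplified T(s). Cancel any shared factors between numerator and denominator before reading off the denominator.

Step 1: multiply P1, P2 (series); result (-1)/(s + 1)
Step 2: reduce the parallel group P4, P5; result (-3*s^2 + 2*s - 15)/(4*s + 4)
Step 3: collapse the loop (P3 forward, (P4+P5) return); result (4 - 4*s^2)/(3*s^3 - 13*s^2 + 7*s - 17)
Step 4: parallel reduction of (P1*P2), [P3/(1+P3*(P4+P5))]; result (-7*s^3 + 9*s^2 - 3*s + 21)/(3*s^4 - 10*s^3 - 6*s^2 - 10*s - 17)
The result of step 4 is T(s) in lowest terms. Its denominator has leading coefficient 3; dividing the denominator through by 3 makes it monic.

Answer: s^4 - 10*s^3/3 - 2*s^2 - 10*s/3 - 17/3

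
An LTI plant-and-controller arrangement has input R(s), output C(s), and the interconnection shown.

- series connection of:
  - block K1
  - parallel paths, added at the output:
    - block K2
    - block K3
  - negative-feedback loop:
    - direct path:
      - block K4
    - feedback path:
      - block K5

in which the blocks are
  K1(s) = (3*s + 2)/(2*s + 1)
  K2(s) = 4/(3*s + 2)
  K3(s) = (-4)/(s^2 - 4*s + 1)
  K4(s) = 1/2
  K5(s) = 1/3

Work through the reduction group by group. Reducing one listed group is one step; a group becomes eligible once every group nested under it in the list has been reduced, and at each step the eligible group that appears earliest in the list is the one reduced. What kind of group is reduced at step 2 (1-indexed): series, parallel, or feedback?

1. parallel reduction of K2, K3
2. reduce the feedback loop with forward K4 and return K5
3. combine K1, (K2+K3), [K4/(1+K4*K5)] in series
So the answer for step 2 is feedback.

Answer: feedback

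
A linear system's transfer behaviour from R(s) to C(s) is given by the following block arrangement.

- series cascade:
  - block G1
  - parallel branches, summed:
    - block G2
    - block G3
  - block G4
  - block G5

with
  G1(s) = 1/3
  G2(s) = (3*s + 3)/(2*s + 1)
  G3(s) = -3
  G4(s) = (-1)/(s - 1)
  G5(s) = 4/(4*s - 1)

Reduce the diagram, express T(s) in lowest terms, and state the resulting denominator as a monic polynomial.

Step 1 - combine G2, G3 in parallel gives (-3*s)/(2*s + 1)
Step 2 - series reduction of G1, (G2+G3), G4, G5 gives (4*s)/(8*s^3 - 6*s^2 - 3*s + 1)
That last expression is T(s), already simplified. Scaling its denominator by 1/8 (the reciprocal of the leading coefficient) yields the monic denominator.

Final answer: s^3 - 3*s^2/4 - 3*s/8 + 1/8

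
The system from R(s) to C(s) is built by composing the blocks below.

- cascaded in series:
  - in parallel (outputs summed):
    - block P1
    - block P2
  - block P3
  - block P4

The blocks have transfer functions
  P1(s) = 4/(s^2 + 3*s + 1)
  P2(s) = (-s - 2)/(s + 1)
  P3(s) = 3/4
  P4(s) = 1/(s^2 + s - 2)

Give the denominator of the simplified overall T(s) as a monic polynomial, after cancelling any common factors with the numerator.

First reduce the diagram to T(s).

Step 1: sum the parallel branches P1, P2 = (-s^3 - 5*s^2 - 3*s + 2)/(s^3 + 4*s^2 + 4*s + 1)
Step 2: series reduction of (P1+P2), P3, P4 = (-3*s^3 - 15*s^2 - 9*s + 6)/(4*s^5 + 20*s^4 + 24*s^3 - 12*s^2 - 28*s - 8)
No further cancellation is possible in the step-2 result, so that is T(s). Its denominator becomes monic after dividing by the leading coefficient 4.

Answer: s^5 + 5*s^4 + 6*s^3 - 3*s^2 - 7*s - 2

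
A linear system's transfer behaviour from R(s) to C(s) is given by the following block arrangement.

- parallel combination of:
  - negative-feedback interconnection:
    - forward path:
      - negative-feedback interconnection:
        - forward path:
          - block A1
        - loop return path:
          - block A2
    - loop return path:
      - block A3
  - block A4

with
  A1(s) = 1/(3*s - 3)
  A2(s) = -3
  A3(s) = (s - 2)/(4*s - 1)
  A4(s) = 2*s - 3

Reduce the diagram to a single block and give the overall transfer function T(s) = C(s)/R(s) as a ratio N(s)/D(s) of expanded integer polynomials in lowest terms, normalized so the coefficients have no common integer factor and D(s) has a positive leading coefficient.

The answer is (24*s^3 - 88*s^2 + 90*s - 13)/(12*s^2 - 26*s + 4).

Reasoning:
(1) collapse the loop (A1 forward, A2 return) gives 1/(3*s - 6)
(2) close the feedback loop around [A1/(1+A1*A2)], A3 gives (4*s - 1)/(12*s^2 - 26*s + 4)
(3) add [[A1/(1+A1*A2)]/(1+[A1/(1+A1*A2)]*A3)], A4 (parallel); the result is T(s) itself (integer coefficients, no common factor, positive leading denominator coefficient)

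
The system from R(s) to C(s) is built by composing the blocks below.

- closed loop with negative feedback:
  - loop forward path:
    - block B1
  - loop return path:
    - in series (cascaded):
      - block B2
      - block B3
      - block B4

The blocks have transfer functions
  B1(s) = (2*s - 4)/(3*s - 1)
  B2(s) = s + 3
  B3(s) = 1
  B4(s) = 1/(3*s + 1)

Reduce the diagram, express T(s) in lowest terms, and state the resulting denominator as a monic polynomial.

Reducing step by step:

(1) combine B2, B3, B4 in series: (s + 3)/(3*s + 1)
(2) collapse the loop (B1 forward, (B2*B3*B4) return): (6*s^2 - 10*s - 4)/(11*s^2 + 2*s - 13)
The result of step 2 is T(s) in lowest terms. Its denominator has leading coefficient 11; dividing the denominator through by 11 makes it monic.

Answer: s^2 + 2*s/11 - 13/11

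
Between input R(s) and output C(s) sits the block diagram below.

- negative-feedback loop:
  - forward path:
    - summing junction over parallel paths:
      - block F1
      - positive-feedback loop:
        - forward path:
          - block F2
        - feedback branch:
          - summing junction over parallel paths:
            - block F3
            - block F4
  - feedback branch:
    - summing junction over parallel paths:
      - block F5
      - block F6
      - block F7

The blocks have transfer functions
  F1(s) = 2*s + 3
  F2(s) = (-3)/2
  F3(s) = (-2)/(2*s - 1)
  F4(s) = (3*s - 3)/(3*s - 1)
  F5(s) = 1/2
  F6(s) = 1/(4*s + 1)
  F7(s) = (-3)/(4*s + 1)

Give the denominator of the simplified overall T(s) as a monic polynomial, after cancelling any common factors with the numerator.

First reduce the diagram to T(s).

(1) sum the parallel branches F3, F4 -> (6*s^2 - 15*s + 5)/(6*s^2 - 5*s + 1)
(2) feedback reduction of F2, (F3+F4) -> (-18*s^2 + 15*s - 3)/(30*s^2 - 55*s + 17)
(3) add F1, [F2/(1-F2*(F3+F4))] (parallel) -> (60*s^3 - 38*s^2 - 116*s + 48)/(30*s^2 - 55*s + 17)
(4) parallel reduction of F5, F6, F7 -> (4*s - 3)/(8*s + 2)
(5) collapse the loop ((F1+[F2/(1-F2*(F3+F4))]) forward, (F5+F6+F7) return) -> (240*s^4 - 92*s^3 - 502*s^2 + 76*s + 48)/(120*s^4 - 46*s^3 - 365*s^2 + 283*s - 55)
T(s) is the step-5 result (common factors already cancelled). Leading coefficient of the denominator: 120. Divide through by 120 for the monic polynomial.

Answer: s^4 - 23*s^3/60 - 73*s^2/24 + 283*s/120 - 11/24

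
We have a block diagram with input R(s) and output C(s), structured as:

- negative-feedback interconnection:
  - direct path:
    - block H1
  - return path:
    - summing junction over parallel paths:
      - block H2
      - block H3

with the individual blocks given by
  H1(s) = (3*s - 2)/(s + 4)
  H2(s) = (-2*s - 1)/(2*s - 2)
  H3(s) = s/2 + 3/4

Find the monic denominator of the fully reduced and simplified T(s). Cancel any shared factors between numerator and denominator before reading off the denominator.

(1) reduce the parallel group H2, H3 = (2*s^2 - 3*s - 5)/(4*s - 4)
(2) apply the feedback formula to H1, (H2+H3) = (12*s^2 - 20*s + 8)/(6*s^3 - 9*s^2 + 3*s - 6)
Step 2 gives the fully reduced T(s), with no common factor left to cancel. The denominator's leading coefficient is 6, so divide each of its coefficients by 6 to get the monic form.

Final answer: s^3 - 3*s^2/2 + s/2 - 1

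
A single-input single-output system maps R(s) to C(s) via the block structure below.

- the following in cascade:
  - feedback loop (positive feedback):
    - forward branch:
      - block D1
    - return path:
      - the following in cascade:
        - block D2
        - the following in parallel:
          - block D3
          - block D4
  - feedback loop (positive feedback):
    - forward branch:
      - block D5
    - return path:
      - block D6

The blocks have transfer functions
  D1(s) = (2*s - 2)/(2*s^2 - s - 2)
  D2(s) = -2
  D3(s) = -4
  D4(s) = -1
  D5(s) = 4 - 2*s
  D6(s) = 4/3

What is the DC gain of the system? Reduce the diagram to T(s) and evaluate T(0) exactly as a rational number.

First reduce the diagram to T(s).

Step 1. add D3, D4 (parallel) = -5
Step 2. cascade D2, (D3+D4) = 10
Step 3. close the feedback loop around D1, (D2*(D3+D4)) = (2*s - 2)/(2*s^2 - 21*s + 18)
Step 4. close the feedback loop around D5, D6 = (12 - 6*s)/(8*s - 13)
Step 5. reduce the series chain [D1/(1-D1*(D2*(D3+D4)))], [D5/(1-D5*D6)] = (-12*s^2 + 36*s - 24)/(16*s^3 - 194*s^2 + 417*s - 234)
Evaluating the step-5 result (the overall T(s)) at s = 0 gives T(0) = -24/(-234) = 4/39.

Answer: 4/39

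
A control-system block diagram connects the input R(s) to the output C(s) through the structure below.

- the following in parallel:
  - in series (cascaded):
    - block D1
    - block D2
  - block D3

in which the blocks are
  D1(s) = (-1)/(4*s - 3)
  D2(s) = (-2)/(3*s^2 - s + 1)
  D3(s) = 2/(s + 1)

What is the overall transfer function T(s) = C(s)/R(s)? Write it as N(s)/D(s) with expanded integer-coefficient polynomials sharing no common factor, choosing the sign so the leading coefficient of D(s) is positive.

Reducing step by step:

1. series reduction of D1, D2 = 2/(12*s^3 - 13*s^2 + 7*s - 3)
2. parallel reduction of (D1*D2), D3, which is the overall transfer function T(s) = C(s)/R(s) in lowest terms

Answer: (24*s^3 - 26*s^2 + 16*s - 4)/(12*s^4 - s^3 - 6*s^2 + 4*s - 3)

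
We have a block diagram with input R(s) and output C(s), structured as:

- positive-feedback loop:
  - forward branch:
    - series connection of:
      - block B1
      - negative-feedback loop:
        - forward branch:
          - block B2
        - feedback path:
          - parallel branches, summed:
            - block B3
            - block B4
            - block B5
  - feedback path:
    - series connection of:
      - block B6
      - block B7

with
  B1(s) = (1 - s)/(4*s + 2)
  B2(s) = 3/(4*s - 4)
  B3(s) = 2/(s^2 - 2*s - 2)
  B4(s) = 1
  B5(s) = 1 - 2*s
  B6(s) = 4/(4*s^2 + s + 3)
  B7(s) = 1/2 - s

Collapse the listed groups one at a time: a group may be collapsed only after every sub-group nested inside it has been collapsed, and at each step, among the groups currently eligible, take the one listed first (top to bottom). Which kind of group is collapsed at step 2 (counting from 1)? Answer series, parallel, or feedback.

1. parallel reduction of B3, B4, B5
2. apply the feedback formula to B2, (B3+B4+B5)
3. multiply B1, [B2/(1+B2*(B3+B4+B5))] (series)
4. reduce the series chain B6, B7
5. close the feedback loop around (B1*[B2/(1+B2*(B3+B4+B5))]), (B6*B7)
The group at step 2 is a feedback group.

Therefore the answer is feedback.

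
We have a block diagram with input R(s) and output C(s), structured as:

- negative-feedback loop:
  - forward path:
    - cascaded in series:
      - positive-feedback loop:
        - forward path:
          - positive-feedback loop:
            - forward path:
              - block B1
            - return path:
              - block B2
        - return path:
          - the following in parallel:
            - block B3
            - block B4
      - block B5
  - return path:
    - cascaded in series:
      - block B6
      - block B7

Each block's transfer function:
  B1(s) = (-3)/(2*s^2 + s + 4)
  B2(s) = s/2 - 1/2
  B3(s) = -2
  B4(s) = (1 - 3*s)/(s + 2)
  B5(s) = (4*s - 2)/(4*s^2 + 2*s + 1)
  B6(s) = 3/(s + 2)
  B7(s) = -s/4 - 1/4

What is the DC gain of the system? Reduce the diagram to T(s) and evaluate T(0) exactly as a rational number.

Step 1 - apply the feedback formula to B1, B2 -> (-6)/(4*s^2 + 5*s + 5)
Step 2 - parallel reduction of B3, B4 -> (-5*s - 3)/(s + 2)
Step 3 - collapse the loop ([B1/(1-B1*B2)] forward, (B3+B4) return) -> (-6*s - 12)/(4*s^3 + 13*s^2 - 15*s - 8)
Step 4 - series reduction of [[B1/(1-B1*B2)]/(1-[B1/(1-B1*B2)]*(B3+B4))], B5 -> (-24*s^2 - 36*s + 24)/(16*s^5 + 60*s^4 - 30*s^3 - 49*s^2 - 31*s - 8)
Step 5 - multiply B6, B7 (series) -> (-3*s - 3)/(4*s + 8)
Step 6 - feedback reduction of ([[B1/(1-B1*B2)]/(1-[B1/(1-B1*B2)]*(B3+B4))]*B5), (B6*B7) -> (-24*s^2 - 36*s + 24)/(16*s^5 + 60*s^4 - 30*s^3 - 31*s^2 - 22*s - 17)
Step 6 gives the overall T(s). Then T(0) = 24/(-17) = -24/17.

Therefore the answer is -24/17.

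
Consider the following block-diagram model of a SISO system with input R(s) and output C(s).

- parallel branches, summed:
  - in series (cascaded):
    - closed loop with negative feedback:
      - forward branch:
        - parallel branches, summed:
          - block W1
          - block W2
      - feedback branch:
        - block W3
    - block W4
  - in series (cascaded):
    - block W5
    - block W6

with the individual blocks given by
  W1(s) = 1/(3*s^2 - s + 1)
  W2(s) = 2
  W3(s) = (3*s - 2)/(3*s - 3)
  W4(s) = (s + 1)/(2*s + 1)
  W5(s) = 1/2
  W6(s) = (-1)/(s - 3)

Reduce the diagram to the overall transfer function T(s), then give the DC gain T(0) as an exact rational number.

[1] combine W1, W2 in parallel gives (6*s^2 - 2*s + 3)/(3*s^2 - s + 1)
[2] apply the feedback formula to (W1+W2), W3 gives (18*s^3 - 24*s^2 + 15*s - 9)/(27*s^3 - 30*s^2 + 19*s - 9)
[3] reduce the series chain [(W1+W2)/(1+(W1+W2)*W3)], W4 gives (18*s^4 - 6*s^3 - 9*s^2 + 6*s - 9)/(54*s^4 - 33*s^3 + 8*s^2 + s - 9)
[4] series reduction of W5, W6 gives (-1)/(2*s - 6)
[5] reduce the parallel group ([(W1+W2)/(1+(W1+W2)*W3)]*W4), (W5*W6) gives (36*s^5 - 174*s^4 + 51*s^3 + 58*s^2 - 55*s + 63)/(108*s^5 - 390*s^4 + 214*s^3 - 46*s^2 - 24*s + 54)
The step-5 result is T(s). Setting s = 0: T(0) = 63/54 = 7/6.

Hence the answer: 7/6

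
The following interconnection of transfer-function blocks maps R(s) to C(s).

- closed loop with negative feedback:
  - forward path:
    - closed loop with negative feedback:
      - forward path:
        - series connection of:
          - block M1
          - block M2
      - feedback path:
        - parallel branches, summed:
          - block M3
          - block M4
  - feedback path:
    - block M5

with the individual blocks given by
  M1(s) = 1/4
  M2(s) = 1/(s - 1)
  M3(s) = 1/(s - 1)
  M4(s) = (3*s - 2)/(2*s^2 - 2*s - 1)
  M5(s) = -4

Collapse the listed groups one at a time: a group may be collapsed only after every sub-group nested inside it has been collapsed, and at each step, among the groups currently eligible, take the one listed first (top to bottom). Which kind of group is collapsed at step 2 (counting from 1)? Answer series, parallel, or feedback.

Step 1 - combine M1, M2 in series
Step 2 - parallel reduction of M3, M4
Step 3 - feedback reduction of (M1*M2), (M3+M4)
Step 4 - apply the feedback formula to [(M1*M2)/(1+(M1*M2)*(M3+M4))], M5
Step 2: parallel.

Final answer: parallel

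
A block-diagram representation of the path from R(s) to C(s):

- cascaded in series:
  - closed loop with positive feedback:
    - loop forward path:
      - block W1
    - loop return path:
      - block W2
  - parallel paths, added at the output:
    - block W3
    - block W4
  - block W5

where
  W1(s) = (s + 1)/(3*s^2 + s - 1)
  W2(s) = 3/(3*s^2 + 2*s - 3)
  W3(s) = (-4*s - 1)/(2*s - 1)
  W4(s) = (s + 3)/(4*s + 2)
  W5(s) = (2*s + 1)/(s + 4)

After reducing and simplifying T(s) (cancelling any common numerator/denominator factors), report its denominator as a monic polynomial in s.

First reduce the diagram to T(s).

Step 1 - apply the feedback formula to W1, W2; result (3*s^3 + 5*s^2 - s - 3)/(9*s^4 + 9*s^3 - 10*s^2 - 8*s)
Step 2 - add W3, W4 (parallel); result (-14*s^2 - 7*s - 5)/(8*s^2 - 2)
Step 3 - multiply [W1/(1-W1*W2)], (W3+W4), W5 (series); result (-42*s^5 - 91*s^4 - 36*s^3 + 24*s^2 + 26*s + 15)/(36*s^6 + 162*s^5 + 14*s^4 - 244*s^3 - 32*s^2 + 64*s)
T(s) is the step-3 result (common factors already cancelled). Leading coefficient of the denominator: 36. Divide through by 36 for the monic polynomial.

Answer: s^6 + 9*s^5/2 + 7*s^4/18 - 61*s^3/9 - 8*s^2/9 + 16*s/9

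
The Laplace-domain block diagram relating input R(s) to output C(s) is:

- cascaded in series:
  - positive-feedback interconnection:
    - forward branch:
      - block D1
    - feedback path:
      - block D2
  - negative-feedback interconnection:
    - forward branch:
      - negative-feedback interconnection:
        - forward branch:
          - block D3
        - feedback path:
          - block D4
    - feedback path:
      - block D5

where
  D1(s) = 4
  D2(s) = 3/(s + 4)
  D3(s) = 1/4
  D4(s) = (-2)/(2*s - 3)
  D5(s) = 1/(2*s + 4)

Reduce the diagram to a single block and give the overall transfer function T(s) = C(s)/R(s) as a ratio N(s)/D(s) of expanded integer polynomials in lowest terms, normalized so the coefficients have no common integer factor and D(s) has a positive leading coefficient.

(1) apply the feedback formula to D1, D2 -> (4*s + 16)/(s - 8)
(2) feedback reduction of D3, D4 -> (2*s - 3)/(8*s - 14)
(3) close the feedback loop around [D3/(1+D3*D4)], D5 -> (4*s^2 + 2*s - 12)/(16*s^2 + 6*s - 59)
(4) reduce the series chain [D1/(1-D1*D2)], [[D3/(1+D3*D4)]/(1+[D3/(1+D3*D4)]*D5)] - this is the overall T(s), already in the required normalized form

Answer: (16*s^3 + 72*s^2 - 16*s - 192)/(16*s^3 - 122*s^2 - 107*s + 472)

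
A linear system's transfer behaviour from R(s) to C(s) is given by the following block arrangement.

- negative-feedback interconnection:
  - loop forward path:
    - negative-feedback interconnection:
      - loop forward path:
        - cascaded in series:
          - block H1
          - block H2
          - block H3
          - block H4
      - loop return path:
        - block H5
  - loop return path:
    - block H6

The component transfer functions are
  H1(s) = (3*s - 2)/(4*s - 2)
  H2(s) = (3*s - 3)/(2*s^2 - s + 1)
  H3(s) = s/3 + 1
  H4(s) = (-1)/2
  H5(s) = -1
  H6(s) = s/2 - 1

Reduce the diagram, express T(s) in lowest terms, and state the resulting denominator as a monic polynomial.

Step 1. multiply H1, H2, H3, H4 (series); result (-3*s^3 - 4*s^2 + 13*s - 6)/(16*s^3 - 16*s^2 + 12*s - 4)
Step 2. reduce the feedback loop with forward (H1*H2*H3*H4) and return H5; result (-3*s^3 - 4*s^2 + 13*s - 6)/(19*s^3 - 12*s^2 - s + 2)
Step 3. feedback reduction of [(H1*H2*H3*H4)/(1+(H1*H2*H3*H4)*H5)], H6; result (6*s^3 + 8*s^2 - 26*s + 12)/(3*s^4 - 40*s^3 + 3*s^2 + 34*s - 16)
That last expression is T(s), already simplified. Scaling its denominator by 1/3 (the reciprocal of the leading coefficient) yields the monic denominator.

Therefore the answer is s^4 - 40*s^3/3 + s^2 + 34*s/3 - 16/3.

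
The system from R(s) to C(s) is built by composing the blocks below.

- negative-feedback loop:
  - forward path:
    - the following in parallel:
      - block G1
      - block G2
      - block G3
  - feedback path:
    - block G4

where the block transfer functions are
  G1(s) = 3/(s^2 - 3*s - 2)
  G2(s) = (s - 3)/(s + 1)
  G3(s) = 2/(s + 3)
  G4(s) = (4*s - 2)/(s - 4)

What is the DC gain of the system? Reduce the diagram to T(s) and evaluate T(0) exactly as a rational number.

Reducing step by step:

Step 1. add G1, G2, G3 (parallel) = (s^4 - s^3 - 12*s^2 + 29*s + 23)/(s^4 + s^3 - 11*s^2 - 17*s - 6)
Step 2. reduce the feedback loop with forward (G1+G2+G3) and return G4 = (s^5 - 5*s^4 - 8*s^3 + 77*s^2 - 93*s - 92)/(5*s^5 - 9*s^4 - 61*s^3 + 167*s^2 + 96*s - 22)
The step-2 result is T(s). Setting s = 0: T(0) = -92/(-22) = 46/11.

Answer: 46/11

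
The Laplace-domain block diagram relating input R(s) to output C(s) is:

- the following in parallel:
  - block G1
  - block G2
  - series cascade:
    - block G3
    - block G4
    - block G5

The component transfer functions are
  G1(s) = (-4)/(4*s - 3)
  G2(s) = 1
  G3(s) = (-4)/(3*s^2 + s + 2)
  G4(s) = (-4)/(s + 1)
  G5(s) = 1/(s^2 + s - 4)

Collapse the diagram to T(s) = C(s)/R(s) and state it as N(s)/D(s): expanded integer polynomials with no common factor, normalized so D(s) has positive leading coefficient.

First reduce the diagram to T(s).

Step 1 - multiply G3, G4, G5 (series): 16/(3*s^5 + 7*s^4 - 5*s^3 - 11*s^2 - 10*s - 8)
Step 2 - reduce the parallel group G1, G2, (G3*G4*G5), which is the overall transfer function T(s) = C(s)/R(s) in lowest terms

Answer: (12*s^6 + 7*s^5 - 69*s^4 - 9*s^3 + 37*s^2 + 102*s + 8)/(12*s^6 + 19*s^5 - 41*s^4 - 29*s^3 - 7*s^2 - 2*s + 24)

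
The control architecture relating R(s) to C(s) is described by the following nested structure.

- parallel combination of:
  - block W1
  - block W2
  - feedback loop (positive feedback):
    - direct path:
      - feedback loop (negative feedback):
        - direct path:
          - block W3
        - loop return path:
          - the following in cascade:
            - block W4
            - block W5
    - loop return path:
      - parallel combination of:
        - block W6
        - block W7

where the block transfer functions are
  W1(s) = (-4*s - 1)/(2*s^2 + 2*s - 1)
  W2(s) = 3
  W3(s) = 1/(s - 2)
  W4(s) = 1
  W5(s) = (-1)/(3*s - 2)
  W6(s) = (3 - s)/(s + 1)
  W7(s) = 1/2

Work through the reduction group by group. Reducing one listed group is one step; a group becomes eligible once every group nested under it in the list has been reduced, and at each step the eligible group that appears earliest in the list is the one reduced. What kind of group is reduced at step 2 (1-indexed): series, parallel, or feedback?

1. multiply W4, W5 (series)
2. reduce the feedback loop with forward W3 and return (W4*W5)
3. reduce the parallel group W6, W7
4. feedback reduction of [W3/(1+W3*(W4*W5))], (W6+W7)
5. parallel reduction of W1, W2, [[W3/(1+W3*(W4*W5))]/(1-[W3/(1+W3*(W4*W5))]*(W6+W7))]
Step 2 collapses a feedback group.

Therefore the answer is feedback.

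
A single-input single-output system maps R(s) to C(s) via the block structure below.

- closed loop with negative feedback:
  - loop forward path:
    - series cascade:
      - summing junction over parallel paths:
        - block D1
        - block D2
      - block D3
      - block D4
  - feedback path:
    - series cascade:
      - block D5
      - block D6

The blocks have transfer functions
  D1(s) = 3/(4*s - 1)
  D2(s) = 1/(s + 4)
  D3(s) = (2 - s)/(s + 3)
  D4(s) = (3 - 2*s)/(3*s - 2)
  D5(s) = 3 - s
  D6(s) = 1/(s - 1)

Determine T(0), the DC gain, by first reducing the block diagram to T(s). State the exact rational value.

Reducing step by step:

Step 1: sum the parallel branches D1, D2 gives (7*s + 11)/(4*s^2 + 15*s - 4)
Step 2: multiply (D1+D2), D3, D4 (series) gives (14*s^3 - 27*s^2 - 35*s + 66)/(12*s^4 + 73*s^3 + 69*s^2 - 118*s + 24)
Step 3: reduce the series chain D5, D6 gives (3 - s)/(s - 1)
Step 4: reduce the feedback loop with forward ((D1+D2)*D3*D4) and return (D5*D6) gives (14*s^4 - 41*s^3 - 8*s^2 + 101*s - 66)/(12*s^5 + 47*s^4 + 65*s^3 - 233*s^2 - 29*s + 174)
That last expression is T(s); at s = 0 only the constant terms survive, so T(0) = -66/174 = -11/29.

Answer: -11/29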